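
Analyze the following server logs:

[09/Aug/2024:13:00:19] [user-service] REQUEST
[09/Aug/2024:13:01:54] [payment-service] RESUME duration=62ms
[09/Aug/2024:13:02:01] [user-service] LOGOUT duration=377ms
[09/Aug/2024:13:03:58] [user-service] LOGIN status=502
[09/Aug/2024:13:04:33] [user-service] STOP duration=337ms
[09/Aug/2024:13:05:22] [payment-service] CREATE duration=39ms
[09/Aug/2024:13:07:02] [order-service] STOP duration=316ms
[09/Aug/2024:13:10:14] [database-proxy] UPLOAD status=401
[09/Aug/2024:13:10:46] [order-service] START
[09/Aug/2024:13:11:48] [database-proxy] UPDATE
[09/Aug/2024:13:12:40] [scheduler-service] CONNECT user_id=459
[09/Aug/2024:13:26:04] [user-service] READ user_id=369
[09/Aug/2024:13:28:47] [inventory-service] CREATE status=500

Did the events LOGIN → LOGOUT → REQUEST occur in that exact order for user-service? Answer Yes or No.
No

To verify sequence order:

1. Find all events in sequence LOGIN → LOGOUT → REQUEST for user-service
2. Extract their timestamps
3. Check if timestamps are in ascending order
4. Result: No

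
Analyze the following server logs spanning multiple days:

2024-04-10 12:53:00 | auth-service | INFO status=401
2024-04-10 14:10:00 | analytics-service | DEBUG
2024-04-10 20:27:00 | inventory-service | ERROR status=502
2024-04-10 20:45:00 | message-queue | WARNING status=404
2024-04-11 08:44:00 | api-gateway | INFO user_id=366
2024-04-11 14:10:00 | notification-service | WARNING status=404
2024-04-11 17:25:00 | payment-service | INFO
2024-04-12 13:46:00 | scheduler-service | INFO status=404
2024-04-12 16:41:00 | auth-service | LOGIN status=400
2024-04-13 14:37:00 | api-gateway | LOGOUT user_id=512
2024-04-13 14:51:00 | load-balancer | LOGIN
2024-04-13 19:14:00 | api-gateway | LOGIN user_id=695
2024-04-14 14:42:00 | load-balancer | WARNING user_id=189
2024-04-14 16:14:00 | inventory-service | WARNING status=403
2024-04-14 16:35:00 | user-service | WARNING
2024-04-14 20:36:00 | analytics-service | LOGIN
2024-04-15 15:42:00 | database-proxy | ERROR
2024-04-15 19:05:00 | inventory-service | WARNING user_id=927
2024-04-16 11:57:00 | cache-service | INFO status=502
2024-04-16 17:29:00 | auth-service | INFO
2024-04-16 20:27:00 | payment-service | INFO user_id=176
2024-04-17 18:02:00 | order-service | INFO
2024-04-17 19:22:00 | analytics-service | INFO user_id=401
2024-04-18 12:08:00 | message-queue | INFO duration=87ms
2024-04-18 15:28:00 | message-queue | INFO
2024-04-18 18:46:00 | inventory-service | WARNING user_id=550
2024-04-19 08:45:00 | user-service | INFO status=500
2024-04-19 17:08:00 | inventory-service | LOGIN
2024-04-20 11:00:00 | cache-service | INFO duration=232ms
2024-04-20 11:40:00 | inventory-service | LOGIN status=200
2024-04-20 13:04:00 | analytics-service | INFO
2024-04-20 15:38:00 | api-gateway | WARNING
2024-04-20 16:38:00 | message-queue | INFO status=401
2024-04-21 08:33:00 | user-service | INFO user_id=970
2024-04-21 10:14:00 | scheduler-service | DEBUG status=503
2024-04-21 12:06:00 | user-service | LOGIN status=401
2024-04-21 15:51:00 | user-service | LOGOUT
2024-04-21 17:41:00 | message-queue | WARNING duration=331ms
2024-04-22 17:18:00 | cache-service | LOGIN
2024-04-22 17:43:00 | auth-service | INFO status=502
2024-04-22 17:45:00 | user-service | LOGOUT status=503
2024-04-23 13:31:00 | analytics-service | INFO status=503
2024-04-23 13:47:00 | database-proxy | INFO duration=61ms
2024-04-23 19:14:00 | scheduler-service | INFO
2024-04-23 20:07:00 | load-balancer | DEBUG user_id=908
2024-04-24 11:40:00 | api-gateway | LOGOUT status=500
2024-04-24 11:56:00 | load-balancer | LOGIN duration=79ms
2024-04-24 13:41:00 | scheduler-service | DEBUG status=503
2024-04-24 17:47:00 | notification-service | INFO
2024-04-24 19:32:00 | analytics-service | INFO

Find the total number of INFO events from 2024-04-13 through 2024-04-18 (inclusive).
7

To filter by date range:

1. Date range: 2024-04-13 through 2024-04-18, both dates inclusive
2. Filter for INFO events whose date falls in this range
3. Count matching events: 7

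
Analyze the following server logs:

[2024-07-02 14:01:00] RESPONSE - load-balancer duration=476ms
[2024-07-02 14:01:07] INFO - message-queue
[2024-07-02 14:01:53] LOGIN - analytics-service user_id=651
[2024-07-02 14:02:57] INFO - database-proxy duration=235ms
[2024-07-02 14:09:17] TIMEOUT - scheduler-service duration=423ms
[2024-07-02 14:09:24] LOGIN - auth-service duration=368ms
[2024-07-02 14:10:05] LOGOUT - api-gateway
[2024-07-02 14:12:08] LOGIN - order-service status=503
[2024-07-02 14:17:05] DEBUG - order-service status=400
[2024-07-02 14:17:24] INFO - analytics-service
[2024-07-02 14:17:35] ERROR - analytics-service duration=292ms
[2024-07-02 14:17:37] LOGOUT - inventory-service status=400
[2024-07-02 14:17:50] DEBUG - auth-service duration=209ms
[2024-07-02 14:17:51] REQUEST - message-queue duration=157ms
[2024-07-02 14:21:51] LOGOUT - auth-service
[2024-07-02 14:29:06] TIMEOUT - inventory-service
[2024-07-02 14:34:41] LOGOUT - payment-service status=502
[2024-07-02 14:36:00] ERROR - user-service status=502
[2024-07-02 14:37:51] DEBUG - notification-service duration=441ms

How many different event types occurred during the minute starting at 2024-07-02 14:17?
5

To count unique event types:

1. Filter events in the minute starting at 2024-07-02 14:17
2. Extract event types from matching entries
3. Count unique types: 5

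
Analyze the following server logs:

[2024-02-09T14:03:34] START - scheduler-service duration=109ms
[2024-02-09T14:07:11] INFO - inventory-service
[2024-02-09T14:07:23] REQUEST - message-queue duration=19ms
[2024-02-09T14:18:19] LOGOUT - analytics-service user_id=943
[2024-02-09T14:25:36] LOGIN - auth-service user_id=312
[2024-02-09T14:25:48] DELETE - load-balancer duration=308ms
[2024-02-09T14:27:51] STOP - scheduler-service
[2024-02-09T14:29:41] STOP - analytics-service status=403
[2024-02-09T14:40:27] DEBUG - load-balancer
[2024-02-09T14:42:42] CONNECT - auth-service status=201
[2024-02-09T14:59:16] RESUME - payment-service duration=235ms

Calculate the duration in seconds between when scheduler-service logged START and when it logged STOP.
1457

To find the time between events:

1. Locate the first START event for scheduler-service: 2024-02-09T14:03:34
2. Locate the first STOP event for scheduler-service: 2024-02-09T14:27:51
3. Calculate the difference: 2024-02-09T14:27:51 - 2024-02-09T14:03:34 = 1457 seconds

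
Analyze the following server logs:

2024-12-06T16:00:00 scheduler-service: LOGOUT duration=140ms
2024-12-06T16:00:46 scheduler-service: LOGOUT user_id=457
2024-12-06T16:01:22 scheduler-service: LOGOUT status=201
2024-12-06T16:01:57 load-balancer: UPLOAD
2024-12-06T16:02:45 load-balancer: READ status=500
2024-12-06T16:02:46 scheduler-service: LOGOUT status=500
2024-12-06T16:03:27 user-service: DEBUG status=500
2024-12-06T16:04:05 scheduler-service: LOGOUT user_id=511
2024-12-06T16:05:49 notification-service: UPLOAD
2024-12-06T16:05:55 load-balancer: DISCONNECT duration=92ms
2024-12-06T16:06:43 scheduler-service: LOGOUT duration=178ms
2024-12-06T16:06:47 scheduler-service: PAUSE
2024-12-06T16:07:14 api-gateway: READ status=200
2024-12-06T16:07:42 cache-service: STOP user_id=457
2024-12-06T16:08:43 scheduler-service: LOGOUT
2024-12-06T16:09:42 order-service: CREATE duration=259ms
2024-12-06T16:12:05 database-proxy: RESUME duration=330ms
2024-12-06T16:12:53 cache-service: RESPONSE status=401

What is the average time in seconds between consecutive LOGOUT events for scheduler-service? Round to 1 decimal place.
87.2

To calculate average interval:

1. Find all LOGOUT events for scheduler-service in order
2. Calculate time gaps between consecutive events
3. Compute mean of gaps: 523 / 6 = 87.2 seconds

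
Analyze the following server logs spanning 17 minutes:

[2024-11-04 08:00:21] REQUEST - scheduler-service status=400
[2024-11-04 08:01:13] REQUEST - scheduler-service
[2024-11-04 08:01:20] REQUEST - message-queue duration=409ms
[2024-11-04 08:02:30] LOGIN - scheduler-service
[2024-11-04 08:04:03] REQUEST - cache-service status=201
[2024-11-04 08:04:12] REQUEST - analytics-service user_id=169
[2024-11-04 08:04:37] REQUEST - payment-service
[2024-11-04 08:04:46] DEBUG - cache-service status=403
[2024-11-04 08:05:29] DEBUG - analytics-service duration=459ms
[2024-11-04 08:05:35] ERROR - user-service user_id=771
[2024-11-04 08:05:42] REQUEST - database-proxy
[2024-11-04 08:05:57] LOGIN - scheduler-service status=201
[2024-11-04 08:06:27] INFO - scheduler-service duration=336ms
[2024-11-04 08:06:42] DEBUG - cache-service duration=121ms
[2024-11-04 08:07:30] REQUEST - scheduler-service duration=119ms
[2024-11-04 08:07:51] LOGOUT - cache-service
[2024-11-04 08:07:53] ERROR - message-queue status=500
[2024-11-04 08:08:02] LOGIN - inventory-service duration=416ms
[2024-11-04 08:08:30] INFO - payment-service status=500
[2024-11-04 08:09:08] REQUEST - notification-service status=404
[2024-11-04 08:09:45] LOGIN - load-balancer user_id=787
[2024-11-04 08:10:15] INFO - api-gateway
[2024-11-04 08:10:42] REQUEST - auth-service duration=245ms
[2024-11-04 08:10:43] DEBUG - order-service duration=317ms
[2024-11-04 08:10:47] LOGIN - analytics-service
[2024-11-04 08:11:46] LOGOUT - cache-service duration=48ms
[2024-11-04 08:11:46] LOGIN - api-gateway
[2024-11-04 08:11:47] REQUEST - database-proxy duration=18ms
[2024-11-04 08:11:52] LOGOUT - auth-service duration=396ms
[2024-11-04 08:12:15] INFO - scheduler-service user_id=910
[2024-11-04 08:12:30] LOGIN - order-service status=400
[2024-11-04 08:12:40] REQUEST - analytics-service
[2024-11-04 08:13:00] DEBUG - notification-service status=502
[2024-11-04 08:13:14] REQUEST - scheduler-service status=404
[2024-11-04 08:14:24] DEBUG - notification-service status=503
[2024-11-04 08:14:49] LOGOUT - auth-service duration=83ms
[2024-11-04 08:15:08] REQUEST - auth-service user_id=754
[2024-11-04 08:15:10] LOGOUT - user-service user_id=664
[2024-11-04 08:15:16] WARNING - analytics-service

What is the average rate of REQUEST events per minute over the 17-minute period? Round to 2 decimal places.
0.82

To calculate the rate:

1. Count total REQUEST events: 14
2. Total time period: 17 minutes
3. Rate = 14 / 17 = 0.82 events per minute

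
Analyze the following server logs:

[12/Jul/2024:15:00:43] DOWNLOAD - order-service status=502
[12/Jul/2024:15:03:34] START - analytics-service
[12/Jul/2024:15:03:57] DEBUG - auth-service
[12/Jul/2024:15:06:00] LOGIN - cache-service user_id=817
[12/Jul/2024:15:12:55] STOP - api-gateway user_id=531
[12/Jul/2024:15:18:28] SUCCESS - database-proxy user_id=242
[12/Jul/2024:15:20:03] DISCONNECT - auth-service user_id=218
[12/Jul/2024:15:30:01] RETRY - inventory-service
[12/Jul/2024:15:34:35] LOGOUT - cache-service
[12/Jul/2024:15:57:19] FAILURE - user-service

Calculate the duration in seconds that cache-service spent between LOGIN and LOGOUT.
1715

To calculate state duration:

1. Find LOGIN event for cache-service: 12/Jul/2024:15:06:00
2. Find LOGOUT event for cache-service: 12/Jul/2024:15:34:35
3. Calculate duration: 12/Jul/2024:15:34:35 - 12/Jul/2024:15:06:00 = 1715 seconds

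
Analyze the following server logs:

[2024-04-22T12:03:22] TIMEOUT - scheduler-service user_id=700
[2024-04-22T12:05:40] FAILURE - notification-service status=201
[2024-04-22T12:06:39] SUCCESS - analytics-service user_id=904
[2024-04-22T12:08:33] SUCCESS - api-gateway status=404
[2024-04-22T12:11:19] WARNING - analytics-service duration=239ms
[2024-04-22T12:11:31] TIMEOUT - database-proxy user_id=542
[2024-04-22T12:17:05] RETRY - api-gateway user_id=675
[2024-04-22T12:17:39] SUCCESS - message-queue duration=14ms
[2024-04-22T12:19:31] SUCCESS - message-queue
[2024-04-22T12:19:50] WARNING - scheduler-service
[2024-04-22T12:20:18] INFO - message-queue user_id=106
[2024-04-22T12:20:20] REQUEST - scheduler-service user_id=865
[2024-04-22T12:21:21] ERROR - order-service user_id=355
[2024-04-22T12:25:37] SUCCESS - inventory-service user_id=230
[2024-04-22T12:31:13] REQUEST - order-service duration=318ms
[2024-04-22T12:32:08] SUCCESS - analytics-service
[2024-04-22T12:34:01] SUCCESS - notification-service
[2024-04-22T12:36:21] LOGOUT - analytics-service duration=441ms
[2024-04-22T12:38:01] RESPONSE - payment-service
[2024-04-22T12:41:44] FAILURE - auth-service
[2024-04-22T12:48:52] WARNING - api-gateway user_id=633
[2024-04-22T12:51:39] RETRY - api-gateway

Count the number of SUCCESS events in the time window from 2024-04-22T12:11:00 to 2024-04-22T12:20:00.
2

To count events in the time window:

1. Window boundaries: 2024-04-22T12:11:00 to 2024-04-22T12:20:00
2. Filter for SUCCESS events within this window
3. Count matching events: 2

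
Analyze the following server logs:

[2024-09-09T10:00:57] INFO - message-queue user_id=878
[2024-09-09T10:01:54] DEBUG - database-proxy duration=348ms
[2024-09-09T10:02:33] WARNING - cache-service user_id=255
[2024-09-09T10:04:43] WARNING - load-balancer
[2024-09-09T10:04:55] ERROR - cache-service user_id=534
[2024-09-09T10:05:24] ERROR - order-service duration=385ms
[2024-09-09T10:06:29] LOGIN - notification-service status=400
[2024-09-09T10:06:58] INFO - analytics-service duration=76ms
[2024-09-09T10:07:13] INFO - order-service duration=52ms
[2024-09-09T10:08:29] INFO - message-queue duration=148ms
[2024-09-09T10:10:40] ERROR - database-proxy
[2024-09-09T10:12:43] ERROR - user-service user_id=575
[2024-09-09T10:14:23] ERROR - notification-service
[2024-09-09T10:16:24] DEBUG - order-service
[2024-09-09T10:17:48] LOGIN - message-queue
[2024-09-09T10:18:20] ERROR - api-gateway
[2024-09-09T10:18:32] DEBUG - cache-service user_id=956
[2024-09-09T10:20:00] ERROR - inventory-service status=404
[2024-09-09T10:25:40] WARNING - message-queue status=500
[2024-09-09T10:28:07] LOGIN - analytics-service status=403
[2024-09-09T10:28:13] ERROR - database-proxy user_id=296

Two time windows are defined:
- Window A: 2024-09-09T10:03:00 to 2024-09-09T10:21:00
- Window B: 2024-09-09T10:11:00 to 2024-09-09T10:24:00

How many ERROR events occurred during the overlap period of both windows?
4

To find overlap events:

1. Window A: 2024-09-09T10:03:00 to 2024-09-09T10:21:00
2. Window B: 2024-09-09T10:11:00 to 2024-09-09T10:24:00
3. Overlap period: 2024-09-09T10:11:00 to 2024-09-09T10:21:00
4. Count ERROR events in overlap: 4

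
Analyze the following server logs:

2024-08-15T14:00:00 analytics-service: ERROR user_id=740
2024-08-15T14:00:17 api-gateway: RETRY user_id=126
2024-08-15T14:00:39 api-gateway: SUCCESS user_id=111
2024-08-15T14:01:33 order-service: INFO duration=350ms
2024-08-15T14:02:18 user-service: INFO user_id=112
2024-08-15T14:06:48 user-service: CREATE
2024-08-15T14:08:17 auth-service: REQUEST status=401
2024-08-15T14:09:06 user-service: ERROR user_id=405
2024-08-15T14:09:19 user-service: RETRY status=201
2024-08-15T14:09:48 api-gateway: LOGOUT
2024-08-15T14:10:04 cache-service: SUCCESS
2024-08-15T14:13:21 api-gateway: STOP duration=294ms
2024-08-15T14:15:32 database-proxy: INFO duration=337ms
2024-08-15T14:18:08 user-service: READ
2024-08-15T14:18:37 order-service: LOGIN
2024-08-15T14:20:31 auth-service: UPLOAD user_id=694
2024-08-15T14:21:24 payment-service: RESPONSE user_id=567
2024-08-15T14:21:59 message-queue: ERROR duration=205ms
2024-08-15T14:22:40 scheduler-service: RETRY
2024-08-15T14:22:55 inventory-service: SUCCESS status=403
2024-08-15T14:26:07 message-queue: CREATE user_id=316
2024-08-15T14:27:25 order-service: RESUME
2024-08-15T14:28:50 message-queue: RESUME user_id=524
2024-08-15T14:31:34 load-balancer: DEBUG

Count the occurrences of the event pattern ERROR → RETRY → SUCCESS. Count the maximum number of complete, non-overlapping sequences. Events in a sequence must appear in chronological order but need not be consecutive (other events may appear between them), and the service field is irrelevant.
3

To count sequences:

1. Look for pattern: ERROR → RETRY → SUCCESS
2. Greedily scan the log in chronological order, matching each sequence element in turn (ignoring service)
3. Each time the full pattern completes, increment the count and restart matching from the next event
4. Complete non-overlapping sequences found: 3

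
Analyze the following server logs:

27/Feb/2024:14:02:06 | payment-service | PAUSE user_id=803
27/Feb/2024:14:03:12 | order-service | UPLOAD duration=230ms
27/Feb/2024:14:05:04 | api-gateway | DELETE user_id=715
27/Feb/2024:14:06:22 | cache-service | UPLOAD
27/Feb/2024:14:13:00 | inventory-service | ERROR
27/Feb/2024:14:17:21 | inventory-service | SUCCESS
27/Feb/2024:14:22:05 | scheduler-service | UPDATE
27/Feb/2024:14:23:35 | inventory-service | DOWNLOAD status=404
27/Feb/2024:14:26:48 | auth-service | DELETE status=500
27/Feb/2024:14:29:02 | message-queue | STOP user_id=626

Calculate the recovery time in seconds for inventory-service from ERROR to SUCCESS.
261

To calculate recovery time:

1. Find ERROR event for inventory-service: 27/Feb/2024:14:13:00
2. Find next SUCCESS event for inventory-service: 27/Feb/2024:14:17:21
3. Recovery time: 27/Feb/2024:14:17:21 - 27/Feb/2024:14:13:00 = 261 seconds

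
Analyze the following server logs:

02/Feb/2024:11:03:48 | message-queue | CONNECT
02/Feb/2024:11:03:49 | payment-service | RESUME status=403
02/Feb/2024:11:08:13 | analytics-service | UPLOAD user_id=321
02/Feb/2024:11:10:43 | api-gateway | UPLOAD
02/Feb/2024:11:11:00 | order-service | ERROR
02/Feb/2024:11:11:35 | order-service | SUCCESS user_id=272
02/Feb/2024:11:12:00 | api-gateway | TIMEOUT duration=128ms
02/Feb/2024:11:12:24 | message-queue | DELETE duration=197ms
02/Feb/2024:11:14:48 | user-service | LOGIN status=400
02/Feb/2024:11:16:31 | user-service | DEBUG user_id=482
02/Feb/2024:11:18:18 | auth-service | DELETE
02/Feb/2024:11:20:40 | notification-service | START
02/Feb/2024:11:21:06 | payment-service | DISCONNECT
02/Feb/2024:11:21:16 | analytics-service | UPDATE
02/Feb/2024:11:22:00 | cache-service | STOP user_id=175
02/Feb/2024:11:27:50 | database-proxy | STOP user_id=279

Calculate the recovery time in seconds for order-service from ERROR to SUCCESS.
35

To calculate recovery time:

1. Find ERROR event for order-service: 02/Feb/2024:11:11:00
2. Find next SUCCESS event for order-service: 02/Feb/2024:11:11:35
3. Recovery time: 02/Feb/2024:11:11:35 - 02/Feb/2024:11:11:00 = 35 seconds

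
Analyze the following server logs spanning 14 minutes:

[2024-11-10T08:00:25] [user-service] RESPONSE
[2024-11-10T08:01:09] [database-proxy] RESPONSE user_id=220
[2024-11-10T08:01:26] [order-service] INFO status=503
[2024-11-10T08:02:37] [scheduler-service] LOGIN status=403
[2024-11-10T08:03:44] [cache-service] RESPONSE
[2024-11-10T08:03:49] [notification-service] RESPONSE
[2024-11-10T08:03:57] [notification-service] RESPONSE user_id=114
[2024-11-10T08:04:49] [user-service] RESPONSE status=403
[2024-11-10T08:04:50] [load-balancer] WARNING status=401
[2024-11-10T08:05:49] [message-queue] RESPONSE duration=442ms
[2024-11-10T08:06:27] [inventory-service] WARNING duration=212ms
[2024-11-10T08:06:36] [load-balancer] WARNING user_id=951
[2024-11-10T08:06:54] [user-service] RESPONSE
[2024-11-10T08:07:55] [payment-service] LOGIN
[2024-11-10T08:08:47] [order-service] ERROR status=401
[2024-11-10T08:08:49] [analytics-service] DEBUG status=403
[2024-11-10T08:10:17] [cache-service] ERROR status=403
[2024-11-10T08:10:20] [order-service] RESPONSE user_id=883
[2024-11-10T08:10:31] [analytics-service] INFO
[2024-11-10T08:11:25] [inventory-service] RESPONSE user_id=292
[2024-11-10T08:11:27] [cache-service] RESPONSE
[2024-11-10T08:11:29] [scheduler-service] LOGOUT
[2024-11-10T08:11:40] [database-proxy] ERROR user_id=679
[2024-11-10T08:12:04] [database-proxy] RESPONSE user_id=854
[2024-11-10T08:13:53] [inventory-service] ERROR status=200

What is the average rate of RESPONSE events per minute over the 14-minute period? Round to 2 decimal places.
0.86

To calculate the rate:

1. Count total RESPONSE events: 12
2. Total time period: 14 minutes
3. Rate = 12 / 14 = 0.86 events per minute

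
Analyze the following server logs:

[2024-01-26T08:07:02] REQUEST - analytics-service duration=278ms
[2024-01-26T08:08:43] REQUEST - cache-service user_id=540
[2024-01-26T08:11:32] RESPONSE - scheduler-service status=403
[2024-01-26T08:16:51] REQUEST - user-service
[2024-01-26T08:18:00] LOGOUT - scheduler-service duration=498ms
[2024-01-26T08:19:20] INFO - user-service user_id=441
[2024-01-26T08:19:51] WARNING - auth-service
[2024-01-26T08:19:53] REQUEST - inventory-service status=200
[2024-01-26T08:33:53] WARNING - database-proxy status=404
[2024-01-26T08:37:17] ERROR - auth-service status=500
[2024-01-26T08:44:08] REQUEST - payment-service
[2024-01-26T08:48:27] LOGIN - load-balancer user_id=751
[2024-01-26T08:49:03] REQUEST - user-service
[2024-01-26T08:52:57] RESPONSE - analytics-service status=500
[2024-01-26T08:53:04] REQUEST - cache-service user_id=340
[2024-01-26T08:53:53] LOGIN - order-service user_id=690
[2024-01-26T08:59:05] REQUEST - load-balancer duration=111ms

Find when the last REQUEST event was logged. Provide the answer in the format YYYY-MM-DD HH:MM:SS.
2024-01-26 08:59:05

To find the last event:

1. Filter for all REQUEST events
2. Sort by timestamp
3. Select the last one
4. Timestamp: 2024-01-26 08:59:05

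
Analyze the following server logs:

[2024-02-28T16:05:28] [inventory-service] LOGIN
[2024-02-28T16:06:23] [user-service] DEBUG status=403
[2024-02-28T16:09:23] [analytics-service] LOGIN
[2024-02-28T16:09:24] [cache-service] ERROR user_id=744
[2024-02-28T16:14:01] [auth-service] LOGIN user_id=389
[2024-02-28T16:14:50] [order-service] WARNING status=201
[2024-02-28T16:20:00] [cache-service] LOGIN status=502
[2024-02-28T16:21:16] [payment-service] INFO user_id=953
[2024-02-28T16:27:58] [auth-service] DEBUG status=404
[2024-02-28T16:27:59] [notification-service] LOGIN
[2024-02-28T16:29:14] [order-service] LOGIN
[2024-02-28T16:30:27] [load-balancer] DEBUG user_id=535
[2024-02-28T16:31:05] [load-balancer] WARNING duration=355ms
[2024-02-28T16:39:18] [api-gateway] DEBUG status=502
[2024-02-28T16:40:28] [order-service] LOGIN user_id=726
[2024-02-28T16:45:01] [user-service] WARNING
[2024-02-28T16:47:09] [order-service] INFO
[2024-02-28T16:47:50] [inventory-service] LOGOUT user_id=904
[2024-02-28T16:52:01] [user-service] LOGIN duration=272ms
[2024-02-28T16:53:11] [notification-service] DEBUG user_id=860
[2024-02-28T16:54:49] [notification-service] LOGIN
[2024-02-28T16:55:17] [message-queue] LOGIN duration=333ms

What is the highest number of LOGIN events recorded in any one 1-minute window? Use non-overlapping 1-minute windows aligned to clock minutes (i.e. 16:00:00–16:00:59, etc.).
1

To find the burst window:

1. Divide the log period into non-overlapping 1-minute windows starting at 16:00
2. Count LOGIN events in each window
3. Find the window with maximum count
4. Maximum events in a window: 1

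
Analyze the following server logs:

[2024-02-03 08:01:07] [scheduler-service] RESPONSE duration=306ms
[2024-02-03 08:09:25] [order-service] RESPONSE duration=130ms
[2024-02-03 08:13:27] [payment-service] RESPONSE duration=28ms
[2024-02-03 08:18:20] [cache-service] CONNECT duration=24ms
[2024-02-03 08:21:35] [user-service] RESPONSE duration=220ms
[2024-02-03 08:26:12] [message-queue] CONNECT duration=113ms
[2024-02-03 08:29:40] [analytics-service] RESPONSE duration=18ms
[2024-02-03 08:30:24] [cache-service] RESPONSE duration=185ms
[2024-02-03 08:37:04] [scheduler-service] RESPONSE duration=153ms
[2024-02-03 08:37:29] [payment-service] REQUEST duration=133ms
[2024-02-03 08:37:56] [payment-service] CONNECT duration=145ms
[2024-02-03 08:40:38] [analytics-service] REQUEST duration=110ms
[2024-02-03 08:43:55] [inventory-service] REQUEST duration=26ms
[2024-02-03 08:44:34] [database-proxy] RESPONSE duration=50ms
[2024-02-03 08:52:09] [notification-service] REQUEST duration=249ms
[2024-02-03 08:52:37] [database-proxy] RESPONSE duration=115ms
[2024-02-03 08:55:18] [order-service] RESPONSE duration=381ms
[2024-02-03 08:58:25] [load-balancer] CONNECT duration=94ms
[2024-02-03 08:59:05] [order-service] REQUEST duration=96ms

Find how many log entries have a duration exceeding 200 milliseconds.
4

To count timeouts:

1. Threshold: 200ms
2. Extract duration from each log entry
3. Count entries where duration > 200
4. Timeout count: 4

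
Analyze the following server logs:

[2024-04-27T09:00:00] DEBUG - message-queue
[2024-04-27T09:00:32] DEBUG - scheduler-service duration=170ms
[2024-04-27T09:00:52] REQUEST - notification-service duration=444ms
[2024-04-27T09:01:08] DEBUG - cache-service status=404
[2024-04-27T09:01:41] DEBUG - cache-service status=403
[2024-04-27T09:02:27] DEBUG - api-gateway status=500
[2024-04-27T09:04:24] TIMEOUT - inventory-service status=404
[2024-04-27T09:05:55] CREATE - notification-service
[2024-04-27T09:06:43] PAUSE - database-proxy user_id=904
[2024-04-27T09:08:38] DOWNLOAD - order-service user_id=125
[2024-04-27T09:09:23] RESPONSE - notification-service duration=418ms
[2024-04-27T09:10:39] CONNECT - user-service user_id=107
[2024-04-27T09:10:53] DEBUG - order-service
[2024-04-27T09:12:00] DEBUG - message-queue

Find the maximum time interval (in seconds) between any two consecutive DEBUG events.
506

To find the longest gap:

1. Extract all DEBUG events in chronological order
2. Calculate time differences between consecutive events
3. Find the maximum difference
4. Longest gap: 506 seconds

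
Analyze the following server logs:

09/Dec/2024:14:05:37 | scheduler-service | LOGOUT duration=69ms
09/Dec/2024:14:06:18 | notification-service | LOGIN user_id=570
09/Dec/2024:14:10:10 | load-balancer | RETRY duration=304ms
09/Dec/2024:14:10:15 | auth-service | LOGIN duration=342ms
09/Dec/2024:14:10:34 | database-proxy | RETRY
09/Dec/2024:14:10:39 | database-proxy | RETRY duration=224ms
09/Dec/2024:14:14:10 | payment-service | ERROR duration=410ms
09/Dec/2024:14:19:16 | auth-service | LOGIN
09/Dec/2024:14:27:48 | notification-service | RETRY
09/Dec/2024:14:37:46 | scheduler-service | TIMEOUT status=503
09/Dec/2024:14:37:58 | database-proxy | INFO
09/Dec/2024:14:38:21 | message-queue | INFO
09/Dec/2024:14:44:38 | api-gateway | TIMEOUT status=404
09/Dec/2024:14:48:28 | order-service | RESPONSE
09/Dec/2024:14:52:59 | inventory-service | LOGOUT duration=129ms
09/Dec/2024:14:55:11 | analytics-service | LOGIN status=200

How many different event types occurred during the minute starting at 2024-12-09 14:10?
2

To count unique event types:

1. Filter events in the minute starting at 2024-12-09 14:10
2. Extract event types from matching entries
3. Count unique types: 2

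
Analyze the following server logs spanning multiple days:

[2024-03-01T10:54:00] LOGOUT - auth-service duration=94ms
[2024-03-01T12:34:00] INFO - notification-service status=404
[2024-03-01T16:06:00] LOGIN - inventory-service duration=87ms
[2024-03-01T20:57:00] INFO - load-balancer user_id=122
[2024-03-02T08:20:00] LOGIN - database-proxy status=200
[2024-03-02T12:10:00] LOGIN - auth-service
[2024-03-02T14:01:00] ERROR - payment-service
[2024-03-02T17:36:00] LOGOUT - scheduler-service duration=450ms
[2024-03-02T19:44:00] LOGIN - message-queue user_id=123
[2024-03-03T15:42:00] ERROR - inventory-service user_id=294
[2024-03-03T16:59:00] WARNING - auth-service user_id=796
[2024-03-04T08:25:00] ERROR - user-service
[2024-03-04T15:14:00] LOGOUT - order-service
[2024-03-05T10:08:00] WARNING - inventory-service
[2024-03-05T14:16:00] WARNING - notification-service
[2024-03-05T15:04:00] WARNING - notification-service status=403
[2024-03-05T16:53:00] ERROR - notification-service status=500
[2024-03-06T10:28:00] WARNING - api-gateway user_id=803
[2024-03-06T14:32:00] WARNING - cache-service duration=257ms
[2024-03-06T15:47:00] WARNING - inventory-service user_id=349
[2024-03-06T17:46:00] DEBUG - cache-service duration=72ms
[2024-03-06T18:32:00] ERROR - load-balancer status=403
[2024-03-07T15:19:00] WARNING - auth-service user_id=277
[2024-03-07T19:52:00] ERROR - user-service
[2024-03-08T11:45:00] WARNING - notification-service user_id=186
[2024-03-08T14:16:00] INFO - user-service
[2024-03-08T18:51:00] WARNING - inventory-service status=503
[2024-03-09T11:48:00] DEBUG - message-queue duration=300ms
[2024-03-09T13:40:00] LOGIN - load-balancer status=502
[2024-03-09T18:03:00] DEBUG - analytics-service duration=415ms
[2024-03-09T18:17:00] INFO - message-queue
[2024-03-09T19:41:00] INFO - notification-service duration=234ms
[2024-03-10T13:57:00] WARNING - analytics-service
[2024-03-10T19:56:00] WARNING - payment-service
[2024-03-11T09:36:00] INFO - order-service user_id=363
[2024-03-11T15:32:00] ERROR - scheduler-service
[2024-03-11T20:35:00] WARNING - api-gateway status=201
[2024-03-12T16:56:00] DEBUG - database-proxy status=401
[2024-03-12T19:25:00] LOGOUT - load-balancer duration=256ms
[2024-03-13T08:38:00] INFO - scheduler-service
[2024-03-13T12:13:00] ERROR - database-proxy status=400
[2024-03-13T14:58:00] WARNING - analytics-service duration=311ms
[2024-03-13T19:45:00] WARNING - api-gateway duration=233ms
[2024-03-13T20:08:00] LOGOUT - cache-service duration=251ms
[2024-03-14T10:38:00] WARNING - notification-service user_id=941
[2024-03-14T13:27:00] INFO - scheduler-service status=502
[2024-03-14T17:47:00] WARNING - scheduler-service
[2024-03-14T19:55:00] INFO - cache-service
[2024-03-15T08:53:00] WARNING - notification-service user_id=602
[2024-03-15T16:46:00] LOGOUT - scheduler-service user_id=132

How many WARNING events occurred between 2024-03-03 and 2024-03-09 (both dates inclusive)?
10

To filter by date range:

1. Date range: 2024-03-03 through 2024-03-09, both dates inclusive
2. Filter for WARNING events whose date falls in this range
3. Count matching events: 10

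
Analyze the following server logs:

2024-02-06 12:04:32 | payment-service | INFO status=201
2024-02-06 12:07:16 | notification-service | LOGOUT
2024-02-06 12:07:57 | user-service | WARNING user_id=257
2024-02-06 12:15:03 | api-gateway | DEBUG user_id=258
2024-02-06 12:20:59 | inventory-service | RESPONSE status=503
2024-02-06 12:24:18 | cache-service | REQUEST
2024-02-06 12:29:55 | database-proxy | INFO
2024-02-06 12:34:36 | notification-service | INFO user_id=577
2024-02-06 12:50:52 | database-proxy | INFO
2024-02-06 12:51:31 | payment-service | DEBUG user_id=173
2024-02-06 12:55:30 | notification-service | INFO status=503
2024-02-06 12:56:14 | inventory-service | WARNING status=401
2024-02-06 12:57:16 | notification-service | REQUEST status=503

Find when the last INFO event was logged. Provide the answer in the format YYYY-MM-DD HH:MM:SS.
2024-02-06 12:55:30

To find the last event:

1. Filter for all INFO events
2. Sort by timestamp
3. Select the last one
4. Timestamp: 2024-02-06 12:55:30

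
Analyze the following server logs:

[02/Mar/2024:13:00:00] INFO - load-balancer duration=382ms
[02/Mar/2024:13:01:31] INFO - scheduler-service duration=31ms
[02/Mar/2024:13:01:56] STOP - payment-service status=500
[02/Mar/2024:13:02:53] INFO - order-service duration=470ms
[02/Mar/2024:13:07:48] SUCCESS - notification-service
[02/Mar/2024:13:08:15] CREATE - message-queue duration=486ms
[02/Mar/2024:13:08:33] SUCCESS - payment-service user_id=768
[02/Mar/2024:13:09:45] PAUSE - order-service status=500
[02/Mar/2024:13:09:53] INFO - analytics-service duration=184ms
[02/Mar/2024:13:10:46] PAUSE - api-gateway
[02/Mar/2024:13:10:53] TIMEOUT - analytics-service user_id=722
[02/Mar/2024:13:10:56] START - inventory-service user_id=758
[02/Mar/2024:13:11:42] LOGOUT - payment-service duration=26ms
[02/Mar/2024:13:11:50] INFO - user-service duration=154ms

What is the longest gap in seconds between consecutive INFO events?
420

To find the longest gap:

1. Extract all INFO events in chronological order
2. Calculate time differences between consecutive events
3. Find the maximum difference
4. Longest gap: 420 seconds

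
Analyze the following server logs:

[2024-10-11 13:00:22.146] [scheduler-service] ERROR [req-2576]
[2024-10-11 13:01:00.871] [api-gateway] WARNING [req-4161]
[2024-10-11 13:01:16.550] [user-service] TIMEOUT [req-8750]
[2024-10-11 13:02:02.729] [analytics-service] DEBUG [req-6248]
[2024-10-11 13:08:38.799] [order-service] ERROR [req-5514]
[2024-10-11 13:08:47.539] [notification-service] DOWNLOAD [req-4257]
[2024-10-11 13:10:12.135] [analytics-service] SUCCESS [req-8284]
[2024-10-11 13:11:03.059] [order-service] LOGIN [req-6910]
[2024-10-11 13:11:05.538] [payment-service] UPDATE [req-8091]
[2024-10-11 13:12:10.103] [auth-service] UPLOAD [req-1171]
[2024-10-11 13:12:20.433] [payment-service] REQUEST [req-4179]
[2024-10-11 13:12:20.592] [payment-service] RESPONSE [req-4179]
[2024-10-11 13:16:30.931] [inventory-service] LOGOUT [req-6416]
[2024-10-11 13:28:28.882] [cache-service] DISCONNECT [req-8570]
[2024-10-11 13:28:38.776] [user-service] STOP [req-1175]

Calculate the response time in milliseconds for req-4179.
159

To calculate latency:

1. Find REQUEST with id req-4179: 2024-10-11 13:12:20.433
2. Find RESPONSE with id req-4179: 2024-10-11 13:12:20.592
3. Latency: 2024-10-11 13:12:20.592 - 2024-10-11 13:12:20.433 = 159ms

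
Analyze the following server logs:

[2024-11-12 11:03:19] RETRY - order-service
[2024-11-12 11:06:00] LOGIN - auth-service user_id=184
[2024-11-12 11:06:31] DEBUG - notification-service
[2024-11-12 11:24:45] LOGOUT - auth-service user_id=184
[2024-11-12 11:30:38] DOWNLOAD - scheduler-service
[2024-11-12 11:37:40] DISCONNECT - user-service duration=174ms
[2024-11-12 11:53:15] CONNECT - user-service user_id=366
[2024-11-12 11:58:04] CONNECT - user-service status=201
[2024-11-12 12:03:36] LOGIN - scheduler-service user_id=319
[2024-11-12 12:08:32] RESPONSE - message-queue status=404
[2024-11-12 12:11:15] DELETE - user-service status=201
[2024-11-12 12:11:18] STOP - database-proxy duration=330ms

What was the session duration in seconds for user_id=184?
1125

To calculate session duration:

1. Find LOGIN event for user_id=184: 2024-11-12 11:06:00
2. Find LOGOUT event for user_id=184: 2024-11-12 11:24:45
3. Session duration: 2024-11-12 11:24:45 - 2024-11-12 11:06:00 = 1125 seconds (18 minutes)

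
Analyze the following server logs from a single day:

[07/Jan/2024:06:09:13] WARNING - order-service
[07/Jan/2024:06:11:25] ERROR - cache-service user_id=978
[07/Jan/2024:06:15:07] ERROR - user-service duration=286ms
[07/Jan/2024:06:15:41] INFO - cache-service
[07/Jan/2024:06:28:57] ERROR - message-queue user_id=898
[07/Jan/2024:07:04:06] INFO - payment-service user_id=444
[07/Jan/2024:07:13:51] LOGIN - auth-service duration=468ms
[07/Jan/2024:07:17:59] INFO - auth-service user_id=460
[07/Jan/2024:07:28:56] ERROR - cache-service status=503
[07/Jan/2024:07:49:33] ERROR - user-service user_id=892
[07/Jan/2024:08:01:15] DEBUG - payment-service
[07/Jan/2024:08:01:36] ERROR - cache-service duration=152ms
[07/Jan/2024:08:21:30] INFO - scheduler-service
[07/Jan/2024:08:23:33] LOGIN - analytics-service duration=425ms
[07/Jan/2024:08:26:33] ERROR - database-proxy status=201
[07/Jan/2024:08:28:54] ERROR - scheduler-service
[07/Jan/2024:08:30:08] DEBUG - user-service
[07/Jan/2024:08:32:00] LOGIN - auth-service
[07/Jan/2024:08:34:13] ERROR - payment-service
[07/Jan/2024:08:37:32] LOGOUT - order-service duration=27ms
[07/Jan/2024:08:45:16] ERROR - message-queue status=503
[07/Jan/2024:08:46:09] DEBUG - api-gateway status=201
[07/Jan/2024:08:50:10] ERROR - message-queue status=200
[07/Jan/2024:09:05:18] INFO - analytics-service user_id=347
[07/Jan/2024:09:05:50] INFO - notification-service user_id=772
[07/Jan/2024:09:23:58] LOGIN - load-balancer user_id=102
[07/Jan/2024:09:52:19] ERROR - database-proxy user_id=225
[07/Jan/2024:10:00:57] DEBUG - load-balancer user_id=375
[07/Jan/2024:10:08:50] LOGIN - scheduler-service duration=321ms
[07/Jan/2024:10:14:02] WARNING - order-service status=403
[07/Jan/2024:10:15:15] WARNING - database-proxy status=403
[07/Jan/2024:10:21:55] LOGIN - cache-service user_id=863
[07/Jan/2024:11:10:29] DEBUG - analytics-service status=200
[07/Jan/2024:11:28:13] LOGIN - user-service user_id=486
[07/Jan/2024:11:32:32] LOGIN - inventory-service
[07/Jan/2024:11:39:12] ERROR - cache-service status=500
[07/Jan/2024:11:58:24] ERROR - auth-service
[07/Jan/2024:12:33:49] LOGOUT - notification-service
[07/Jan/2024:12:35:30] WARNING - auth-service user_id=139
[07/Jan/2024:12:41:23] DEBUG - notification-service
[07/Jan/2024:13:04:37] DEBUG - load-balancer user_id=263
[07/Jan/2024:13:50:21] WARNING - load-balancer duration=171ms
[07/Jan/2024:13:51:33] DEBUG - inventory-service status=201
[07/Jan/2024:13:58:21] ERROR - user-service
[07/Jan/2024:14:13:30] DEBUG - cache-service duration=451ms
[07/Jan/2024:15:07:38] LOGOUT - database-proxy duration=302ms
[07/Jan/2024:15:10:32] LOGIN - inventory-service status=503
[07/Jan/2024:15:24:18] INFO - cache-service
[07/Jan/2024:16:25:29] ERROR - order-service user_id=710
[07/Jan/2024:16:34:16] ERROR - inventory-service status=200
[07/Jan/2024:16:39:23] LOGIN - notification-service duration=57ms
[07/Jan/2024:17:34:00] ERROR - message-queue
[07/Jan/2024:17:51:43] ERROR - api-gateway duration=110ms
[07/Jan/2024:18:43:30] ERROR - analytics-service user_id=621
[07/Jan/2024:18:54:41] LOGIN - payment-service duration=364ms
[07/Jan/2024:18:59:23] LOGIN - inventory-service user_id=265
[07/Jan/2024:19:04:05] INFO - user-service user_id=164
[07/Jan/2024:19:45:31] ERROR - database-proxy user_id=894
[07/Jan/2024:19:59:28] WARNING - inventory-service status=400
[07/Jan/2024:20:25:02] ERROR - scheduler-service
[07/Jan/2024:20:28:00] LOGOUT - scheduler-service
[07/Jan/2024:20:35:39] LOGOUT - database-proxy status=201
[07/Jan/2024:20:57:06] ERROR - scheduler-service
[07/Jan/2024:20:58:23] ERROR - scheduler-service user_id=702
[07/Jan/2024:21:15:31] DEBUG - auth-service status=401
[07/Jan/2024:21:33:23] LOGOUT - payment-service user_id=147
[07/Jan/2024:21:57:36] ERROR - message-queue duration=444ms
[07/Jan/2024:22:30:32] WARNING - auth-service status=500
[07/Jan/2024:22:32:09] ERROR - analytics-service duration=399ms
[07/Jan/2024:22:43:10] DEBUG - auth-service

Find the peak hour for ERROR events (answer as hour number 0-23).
8

To find the peak hour:

1. Group all ERROR events by hour
2. Count events in each hour
3. Find hour with maximum count
4. Peak hour: 8 (with 6 events)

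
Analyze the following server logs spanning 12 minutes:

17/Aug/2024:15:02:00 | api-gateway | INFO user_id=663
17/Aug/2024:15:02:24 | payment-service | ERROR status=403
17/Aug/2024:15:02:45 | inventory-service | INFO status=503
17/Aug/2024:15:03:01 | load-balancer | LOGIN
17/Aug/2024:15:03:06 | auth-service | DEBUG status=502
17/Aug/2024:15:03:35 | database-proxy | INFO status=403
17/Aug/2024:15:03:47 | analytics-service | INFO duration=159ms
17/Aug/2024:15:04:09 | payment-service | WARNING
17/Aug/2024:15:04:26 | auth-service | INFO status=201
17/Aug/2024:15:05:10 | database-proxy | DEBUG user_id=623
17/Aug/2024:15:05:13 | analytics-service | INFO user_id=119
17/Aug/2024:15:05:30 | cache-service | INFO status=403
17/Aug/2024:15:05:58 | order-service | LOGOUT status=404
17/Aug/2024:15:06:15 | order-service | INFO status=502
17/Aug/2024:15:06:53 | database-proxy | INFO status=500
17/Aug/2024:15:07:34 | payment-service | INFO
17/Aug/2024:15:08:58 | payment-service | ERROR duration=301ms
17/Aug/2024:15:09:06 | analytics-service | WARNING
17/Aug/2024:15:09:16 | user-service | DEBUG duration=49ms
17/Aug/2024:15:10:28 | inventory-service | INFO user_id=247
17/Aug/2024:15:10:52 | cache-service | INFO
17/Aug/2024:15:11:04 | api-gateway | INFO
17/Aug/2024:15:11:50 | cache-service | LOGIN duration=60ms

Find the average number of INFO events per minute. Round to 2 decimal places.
1.08

To calculate the rate:

1. Count total INFO events: 13
2. Total time period: 12 minutes
3. Rate = 13 / 12 = 1.08 events per minute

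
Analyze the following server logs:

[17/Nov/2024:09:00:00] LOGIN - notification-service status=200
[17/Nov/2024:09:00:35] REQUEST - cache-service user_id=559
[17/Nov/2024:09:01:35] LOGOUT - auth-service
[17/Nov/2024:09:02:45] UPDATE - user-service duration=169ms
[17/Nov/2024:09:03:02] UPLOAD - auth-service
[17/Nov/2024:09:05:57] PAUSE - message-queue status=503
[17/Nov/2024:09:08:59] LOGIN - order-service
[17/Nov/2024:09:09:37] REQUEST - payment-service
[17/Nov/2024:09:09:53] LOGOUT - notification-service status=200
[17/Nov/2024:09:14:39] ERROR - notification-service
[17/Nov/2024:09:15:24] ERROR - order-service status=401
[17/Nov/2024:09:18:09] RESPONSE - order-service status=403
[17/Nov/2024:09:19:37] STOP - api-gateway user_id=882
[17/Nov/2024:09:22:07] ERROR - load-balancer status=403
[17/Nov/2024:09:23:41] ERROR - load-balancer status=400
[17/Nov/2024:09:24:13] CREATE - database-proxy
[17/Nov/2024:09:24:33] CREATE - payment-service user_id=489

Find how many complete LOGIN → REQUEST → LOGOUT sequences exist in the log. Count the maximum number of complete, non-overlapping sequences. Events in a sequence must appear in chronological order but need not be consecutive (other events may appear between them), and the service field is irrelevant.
2

To count sequences:

1. Look for pattern: LOGIN → REQUEST → LOGOUT
2. Greedily scan the log in chronological order, matching each sequence element in turn (ignoring service)
3. Each time the full pattern completes, increment the count and restart matching from the next event
4. Complete non-overlapping sequences found: 2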